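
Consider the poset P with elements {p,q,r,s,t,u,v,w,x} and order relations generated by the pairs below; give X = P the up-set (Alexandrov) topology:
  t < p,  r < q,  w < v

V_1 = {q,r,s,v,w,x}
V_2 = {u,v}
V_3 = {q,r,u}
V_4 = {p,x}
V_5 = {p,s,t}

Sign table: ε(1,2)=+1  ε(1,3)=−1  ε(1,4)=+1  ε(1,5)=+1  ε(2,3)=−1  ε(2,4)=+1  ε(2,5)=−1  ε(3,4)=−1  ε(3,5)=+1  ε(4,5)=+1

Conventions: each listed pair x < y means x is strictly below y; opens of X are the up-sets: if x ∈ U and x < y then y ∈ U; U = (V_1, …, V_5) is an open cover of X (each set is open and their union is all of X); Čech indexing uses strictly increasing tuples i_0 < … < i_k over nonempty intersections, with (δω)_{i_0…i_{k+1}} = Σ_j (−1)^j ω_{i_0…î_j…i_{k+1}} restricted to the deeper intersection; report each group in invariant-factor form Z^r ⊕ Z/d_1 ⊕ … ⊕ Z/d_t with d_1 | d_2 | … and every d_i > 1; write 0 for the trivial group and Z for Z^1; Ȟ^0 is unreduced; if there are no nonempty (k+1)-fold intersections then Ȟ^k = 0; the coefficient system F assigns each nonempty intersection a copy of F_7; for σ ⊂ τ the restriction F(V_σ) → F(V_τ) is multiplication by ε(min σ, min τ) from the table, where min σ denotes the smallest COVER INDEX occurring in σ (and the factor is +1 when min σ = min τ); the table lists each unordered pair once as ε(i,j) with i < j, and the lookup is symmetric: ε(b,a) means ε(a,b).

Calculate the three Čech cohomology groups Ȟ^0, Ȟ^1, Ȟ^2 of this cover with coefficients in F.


intersection data:
  V12={v} V13={q,r} V14={x} V15={s} V23={u} V45={p}
C dims 5,6; δ0: rk_F7 4
Ȟ^0 = (5 − 4) − 0 = 1, so Ȟ^0 ≅ Z/7
Ȟ^1 = (6 − 0) − 4 = 2, so Ȟ^1 ≅ Z/7 ⊕ Z/7
Ȟ^2 = (0 − 0) − 0 = 0, so Ȟ^2 ≅ 0

Ȟ^0 = Z/7,  Ȟ^1 = Z/7 ⊕ Z/7,  Ȟ^2 = 0


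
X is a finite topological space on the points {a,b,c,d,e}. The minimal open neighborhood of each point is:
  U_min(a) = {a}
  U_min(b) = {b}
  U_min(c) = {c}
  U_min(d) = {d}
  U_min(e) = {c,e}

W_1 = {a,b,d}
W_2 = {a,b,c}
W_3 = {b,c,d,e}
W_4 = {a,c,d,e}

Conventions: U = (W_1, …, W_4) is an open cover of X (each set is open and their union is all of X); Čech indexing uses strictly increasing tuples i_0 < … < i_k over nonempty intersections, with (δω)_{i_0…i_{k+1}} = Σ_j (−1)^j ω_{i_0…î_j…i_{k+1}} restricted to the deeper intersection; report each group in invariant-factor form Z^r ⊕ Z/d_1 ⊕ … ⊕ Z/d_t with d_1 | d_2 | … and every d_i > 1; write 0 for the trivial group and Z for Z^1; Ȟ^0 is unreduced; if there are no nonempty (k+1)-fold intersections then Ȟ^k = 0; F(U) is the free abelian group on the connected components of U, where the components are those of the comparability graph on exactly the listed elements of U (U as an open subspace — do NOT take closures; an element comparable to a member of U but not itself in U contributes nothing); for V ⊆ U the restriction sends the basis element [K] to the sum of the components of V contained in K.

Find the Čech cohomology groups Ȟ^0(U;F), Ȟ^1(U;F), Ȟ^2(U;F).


nerve simplices:
  W12={a,b} W13={b,d} W14={a,d} W23={b,c} W24={a,c} W34={c,d,e}
  W123={b} W124={a} W134={d} W234={c}
components per intersection:
  W1: {a} {b} {d}
  W2: {a} {b} {c}
  W3: {b} {c,e} {d}
  W4: {a} {c,e} {d}
  W12: {a} {b}
  W13: {b} {d}
  W14: {a} {d}
  W23: {b} {c}
  W24: {a} {c}
  W34: {c,e} {d}
  W123: {b}
  W124: {a}
  W134: {d}
  W234: {c}
C dims 12,12,4; δ0: rk 8, SNF 1^8; δ1: rk 4, SNF 1^4
degree 0: 12−8−0 = 4 → Ȟ^0 ≅ Z^4
degree 1: 12−4−8 = 0 → Ȟ^1 ≅ 0
degree 2: 4−0−4 = 0 → Ȟ^2 ≅ 0

Ȟ^0(U;F) ≅ Z^4, Ȟ^1(U;F) ≅ 0, Ȟ^2(U;F) ≅ 0


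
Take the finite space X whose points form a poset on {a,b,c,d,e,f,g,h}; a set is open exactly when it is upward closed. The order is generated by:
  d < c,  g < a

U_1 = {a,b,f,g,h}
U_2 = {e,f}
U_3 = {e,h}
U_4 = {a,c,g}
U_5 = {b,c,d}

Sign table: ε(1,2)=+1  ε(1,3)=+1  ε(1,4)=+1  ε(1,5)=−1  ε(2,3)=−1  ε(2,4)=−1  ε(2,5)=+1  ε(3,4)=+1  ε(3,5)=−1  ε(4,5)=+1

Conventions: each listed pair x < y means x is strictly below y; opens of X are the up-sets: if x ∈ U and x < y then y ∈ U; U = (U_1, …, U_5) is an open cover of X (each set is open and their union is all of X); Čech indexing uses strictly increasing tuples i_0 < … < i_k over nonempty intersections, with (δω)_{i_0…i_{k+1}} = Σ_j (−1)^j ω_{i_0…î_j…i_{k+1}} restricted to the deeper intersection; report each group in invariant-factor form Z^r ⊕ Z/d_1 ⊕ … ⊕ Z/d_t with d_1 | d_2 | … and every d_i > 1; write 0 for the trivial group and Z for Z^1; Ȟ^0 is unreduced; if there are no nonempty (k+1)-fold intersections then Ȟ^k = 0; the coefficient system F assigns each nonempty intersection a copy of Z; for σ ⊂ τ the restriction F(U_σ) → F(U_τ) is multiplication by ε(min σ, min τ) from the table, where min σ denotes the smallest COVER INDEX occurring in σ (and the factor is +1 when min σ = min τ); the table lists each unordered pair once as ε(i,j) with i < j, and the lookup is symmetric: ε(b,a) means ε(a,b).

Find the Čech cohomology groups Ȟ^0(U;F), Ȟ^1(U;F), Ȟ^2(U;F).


nonempty overlaps:
  U12={f} U13={h} U14={a,g} U15={b} U23={e} U45={c}
C dims 5,6; δ0: rk 5, SNF 1^4·2
degree 0: 5−5−0 = 0 → Ȟ^0 ≅ 0
degree 1: 6−0−5 = 1 plus torsion [2] → Ȟ^1 ≅ Z ⊕ Z/2
degree 2: 0−0−0 = 0 → Ȟ^2 ≅ 0

Ȟ^0 ≅ 0, Ȟ^1 ≅ Z ⊕ Z/2, Ȟ^2 ≅ 0


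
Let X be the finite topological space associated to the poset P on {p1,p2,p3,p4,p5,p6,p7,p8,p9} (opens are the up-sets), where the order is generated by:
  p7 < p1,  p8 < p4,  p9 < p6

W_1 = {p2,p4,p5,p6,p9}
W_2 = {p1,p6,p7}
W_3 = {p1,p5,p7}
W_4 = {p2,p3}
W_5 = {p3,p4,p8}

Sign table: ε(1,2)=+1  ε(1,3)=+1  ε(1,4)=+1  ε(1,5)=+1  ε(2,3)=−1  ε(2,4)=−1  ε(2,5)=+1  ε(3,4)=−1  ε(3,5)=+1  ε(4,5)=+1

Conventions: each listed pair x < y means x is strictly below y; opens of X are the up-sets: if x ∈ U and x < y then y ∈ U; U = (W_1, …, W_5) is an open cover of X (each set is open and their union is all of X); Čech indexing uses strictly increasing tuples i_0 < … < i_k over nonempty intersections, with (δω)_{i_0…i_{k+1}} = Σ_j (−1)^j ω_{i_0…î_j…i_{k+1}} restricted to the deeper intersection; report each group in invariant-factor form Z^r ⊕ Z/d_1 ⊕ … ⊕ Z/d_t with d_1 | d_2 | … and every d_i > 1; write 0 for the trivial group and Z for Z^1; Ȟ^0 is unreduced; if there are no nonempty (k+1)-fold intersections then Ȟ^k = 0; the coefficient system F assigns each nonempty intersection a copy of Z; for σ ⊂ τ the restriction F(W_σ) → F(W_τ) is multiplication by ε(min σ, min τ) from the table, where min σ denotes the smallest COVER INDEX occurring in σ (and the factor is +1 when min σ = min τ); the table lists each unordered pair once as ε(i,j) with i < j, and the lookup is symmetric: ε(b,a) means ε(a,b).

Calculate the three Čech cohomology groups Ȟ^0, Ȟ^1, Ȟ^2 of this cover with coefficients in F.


Ȟ^0(U;F) ≅ 0, Ȟ^1(U;F) ≅ Z ⊕ Z/2 and Ȟ^2(U;F) ≅ 0

nonempty intersections:
  W12={p6} W13={p5} W14={p2} W15={p4} W23={p1,p7} W45={p3}
C dims 5,6; δ0: rk 5, SNF 1^4·2
Ȟ^0: (5−5)−0=0 ⇒ 0
Ȟ^1: (6−0)−5=1 plus torsion [2] ⇒ Z ⊕ Z/2
Ȟ^2: (0−0)−0=0 ⇒ 0


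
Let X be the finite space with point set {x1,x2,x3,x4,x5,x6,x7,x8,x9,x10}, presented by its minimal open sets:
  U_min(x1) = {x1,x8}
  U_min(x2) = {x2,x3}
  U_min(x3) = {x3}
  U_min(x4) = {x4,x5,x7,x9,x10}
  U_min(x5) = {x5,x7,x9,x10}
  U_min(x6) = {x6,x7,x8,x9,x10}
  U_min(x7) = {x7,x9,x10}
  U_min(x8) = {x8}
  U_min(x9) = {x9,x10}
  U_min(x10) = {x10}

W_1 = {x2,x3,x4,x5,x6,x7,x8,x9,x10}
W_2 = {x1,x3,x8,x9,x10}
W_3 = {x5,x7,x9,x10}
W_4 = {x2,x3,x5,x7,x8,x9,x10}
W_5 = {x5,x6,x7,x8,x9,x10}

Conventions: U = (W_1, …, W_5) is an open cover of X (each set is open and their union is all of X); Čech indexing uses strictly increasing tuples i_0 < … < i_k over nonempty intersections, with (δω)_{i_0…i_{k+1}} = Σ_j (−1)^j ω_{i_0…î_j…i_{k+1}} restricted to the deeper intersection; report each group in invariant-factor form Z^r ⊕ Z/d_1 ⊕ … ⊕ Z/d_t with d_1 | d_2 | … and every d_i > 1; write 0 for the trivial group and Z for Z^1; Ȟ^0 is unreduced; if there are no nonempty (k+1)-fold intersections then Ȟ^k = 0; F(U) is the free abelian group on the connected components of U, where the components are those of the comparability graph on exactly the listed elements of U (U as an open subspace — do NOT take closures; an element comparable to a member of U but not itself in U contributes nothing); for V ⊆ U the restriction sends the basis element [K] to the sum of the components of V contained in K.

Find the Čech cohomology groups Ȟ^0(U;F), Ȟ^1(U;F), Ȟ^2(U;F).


Ȟ^0(U;F) ≅ Z^2, Ȟ^1(U;F) ≅ 0 and Ȟ^2(U;F) ≅ 0

nonempty overlaps:
  W12={x3,x8,x9,x10} W13={x5,x7,x9,x10} W14={x2,x3,x5,x7,x8,x9,x10} W15={x5,x6,x7,x8,x9,x10} W23={x9,x10} W24={x3,x8,x9,x10} W25={x8,x9,x10} W34={x5,x7,x9,x10} W35={x5,x7,x9,x10} W45={x5,x7,x8,x9,x10}
  W123={x9,x10} W124={x3,x8,x9,x10} W125={x8,x9,x10} W134={x5,x7,x9,x10} W135={x5,x7,x9,x10} W145={x5,x7,x8,x9,x10} W234={x9,x10} W235={x9,x10} W245={x8,x9,x10} W345={x5,x7,x9,x10}
  W1234={x9,x10} W1235={x9,x10} W1245={x8,x9,x10} W1345={x5,x7,x9,x10} W2345={x9,x10}
  W12345={x9,x10}
components per intersection:
  W1: {x2,x3} {x4,x5,x6,x7,x8,x9,x10}
  W2: {x1,x8} {x3} {x9,x10}
  W3: {x5,x7,x9,x10}
  W4: {x2,x3} {x5,x7,x9,x10} {x8}
  W5: {x5,x6,x7,x8,x9,x10}
  W12: {x3} {x8} {x9,x10}
  W13: {x5,x7,x9,x10}
  W14: {x2,x3} {x5,x7,x9,x10} {x8}
  W15: {x5,x6,x7,x8,x9,x10}
  W23: {x9,x10}
  W24: {x3} {x8} {x9,x10}
  W25: {x8} {x9,x10}
  W34: {x5,x7,x9,x10}
  W35: {x5,x7,x9,x10}
  W45: {x5,x7,x9,x10} {x8}
  W123: {x9,x10}
  W124: {x3} {x8} {x9,x10}
  W125: {x8} {x9,x10}
  W134: {x5,x7,x9,x10}
  W135: {x5,x7,x9,x10}
  W145: {x5,x7,x9,x10} {x8}
  W234: {x9,x10}
  W235: {x9,x10}
  W245: {x8} {x9,x10}
  W345: {x5,x7,x9,x10}
  W1234: {x9,x10}
  W1235: {x9,x10}
  W1245: {x8} {x9,x10}
  W1345: {x5,x7,x9,x10}
  W2345: {x9,x10}
  W12345: {x9,x10}
C dims 10,18,15,6; δ0: rk 8, SNF 1^8; δ1: rk 10, SNF 1^10; δ2: rk 5, SNF 1^5
degree 0: 10−8−0 = 2 → Ȟ^0 ≅ Z^2
degree 1: 18−10−8 = 0 → Ȟ^1 ≅ 0
degree 2: 15−5−10 = 0 → Ȟ^2 ≅ 0


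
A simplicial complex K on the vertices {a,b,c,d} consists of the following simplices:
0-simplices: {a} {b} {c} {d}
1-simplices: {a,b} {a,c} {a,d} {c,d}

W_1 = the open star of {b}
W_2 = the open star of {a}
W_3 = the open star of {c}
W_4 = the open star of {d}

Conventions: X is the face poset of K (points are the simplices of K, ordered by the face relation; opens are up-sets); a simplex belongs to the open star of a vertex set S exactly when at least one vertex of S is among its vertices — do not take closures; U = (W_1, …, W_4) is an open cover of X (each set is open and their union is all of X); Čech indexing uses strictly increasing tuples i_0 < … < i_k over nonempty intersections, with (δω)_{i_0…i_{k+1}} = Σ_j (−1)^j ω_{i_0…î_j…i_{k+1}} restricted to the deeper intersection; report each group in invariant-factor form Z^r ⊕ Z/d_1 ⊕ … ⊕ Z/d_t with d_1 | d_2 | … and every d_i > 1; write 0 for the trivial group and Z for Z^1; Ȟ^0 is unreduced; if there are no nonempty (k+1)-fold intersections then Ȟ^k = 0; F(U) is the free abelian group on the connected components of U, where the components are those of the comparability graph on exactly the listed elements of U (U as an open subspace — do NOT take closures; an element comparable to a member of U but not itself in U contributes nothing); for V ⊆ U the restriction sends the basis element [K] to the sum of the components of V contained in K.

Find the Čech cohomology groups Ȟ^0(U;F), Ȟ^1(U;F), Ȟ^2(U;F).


nerve of the cover:
  W1={{b},{a,b}} W2={{a},{a,b},{a,c},{a,d}} W3={{c},{a,c},{c,d}} W4={{d},{a,d},{c,d}}
  W12={{a,b}} W23={{a,c}} W24={{a,d}} W34={{c,d}}
components per intersection:
  W1: {{b},{a,b}}
  W2: {{a},{a,b},{a,c},{a,d}}
  W3: {{c},{a,c},{c,d}}
  W4: {{d},{a,d},{c,d}}
  W12: {{a,b}}
  W23: {{a,c}}
  W24: {{a,d}}
  W34: {{c,d}}
C dims 4,4; δ0: rk 3, SNF 1^3
Ȟ^0 = (4 − 3) − 0 = 1, so Ȟ^0 ≅ Z
Ȟ^1 = (4 − 0) − 3 = 1, so Ȟ^1 ≅ Z
Ȟ^2 = (0 − 0) − 0 = 0, so Ȟ^2 ≅ 0

Ȟ^0 ≅ Z; Ȟ^1 ≅ Z; Ȟ^2 ≅ 0


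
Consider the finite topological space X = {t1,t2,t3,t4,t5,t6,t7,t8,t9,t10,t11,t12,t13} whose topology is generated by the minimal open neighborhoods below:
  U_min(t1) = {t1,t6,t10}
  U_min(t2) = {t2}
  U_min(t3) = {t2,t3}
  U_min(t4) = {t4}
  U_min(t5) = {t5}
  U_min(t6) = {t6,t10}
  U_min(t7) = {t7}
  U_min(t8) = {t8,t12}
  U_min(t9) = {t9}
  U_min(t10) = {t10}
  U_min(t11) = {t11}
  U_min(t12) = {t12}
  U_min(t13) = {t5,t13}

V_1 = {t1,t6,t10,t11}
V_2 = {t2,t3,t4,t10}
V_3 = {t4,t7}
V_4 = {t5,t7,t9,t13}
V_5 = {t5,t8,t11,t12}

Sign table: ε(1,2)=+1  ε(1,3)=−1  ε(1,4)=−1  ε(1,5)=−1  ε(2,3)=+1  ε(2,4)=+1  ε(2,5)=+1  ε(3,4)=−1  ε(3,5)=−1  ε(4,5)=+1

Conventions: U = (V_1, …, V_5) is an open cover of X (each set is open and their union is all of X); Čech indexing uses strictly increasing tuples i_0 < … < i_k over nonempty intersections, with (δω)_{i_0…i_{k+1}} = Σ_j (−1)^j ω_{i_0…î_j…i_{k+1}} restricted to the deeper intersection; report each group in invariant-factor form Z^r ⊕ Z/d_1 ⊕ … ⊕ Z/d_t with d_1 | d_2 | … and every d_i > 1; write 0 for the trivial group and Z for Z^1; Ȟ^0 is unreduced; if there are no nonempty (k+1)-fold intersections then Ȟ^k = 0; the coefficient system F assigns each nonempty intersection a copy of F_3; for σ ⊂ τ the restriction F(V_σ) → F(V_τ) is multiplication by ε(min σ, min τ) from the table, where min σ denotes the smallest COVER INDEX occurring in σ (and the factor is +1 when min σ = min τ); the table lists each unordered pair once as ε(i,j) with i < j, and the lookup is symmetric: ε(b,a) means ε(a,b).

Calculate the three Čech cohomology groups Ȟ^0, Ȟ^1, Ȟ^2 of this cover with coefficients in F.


Ȟ^0(U;F) ≅ Z/3, Ȟ^1(U;F) ≅ Z/3 and Ȟ^2(U;F) ≅ 0

nerve simplices:
  V12={t10} V15={t11} V23={t4} V34={t7} V45={t5}
C dims 5,5; δ0: rk_F3 4
degree 0: 5−4−0 = 1 → Ȟ^0 ≅ Z/3
degree 1: 5−0−4 = 1 → Ȟ^1 ≅ Z/3
degree 2: 0−0−0 = 0 → Ȟ^2 ≅ 0


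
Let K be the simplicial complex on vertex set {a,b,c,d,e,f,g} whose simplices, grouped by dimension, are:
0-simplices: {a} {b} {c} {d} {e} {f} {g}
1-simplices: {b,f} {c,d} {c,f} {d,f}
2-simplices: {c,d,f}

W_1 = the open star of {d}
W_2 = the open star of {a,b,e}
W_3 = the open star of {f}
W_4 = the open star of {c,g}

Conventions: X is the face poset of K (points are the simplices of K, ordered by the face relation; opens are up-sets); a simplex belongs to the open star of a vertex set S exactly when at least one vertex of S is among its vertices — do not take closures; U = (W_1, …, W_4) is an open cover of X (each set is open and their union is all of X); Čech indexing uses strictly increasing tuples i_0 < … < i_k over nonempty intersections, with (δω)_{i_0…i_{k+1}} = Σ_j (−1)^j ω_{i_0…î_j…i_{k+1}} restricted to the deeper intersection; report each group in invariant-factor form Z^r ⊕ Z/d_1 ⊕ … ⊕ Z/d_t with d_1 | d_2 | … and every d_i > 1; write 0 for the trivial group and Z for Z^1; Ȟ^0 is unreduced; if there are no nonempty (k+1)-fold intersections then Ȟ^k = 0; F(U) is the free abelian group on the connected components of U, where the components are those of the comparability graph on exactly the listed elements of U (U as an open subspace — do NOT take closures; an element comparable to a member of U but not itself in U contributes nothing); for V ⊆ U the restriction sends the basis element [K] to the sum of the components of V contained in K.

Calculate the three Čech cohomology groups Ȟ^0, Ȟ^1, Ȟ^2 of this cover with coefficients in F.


nerve of the cover:
  W1={{d},{c,d},{d,f},{c,d,f}} W2={{a},{b},{e},{b,f}} W3={{f},{b,f},{c,f},{d,f},{c,d,f}} W4={{c},{g},{c,d},{c,f},{c,d,f}}
  W13={{d,f},{c,d,f}} W14={{c,d},{c,d,f}} W23={{b,f}} W34={{c,f},{c,d,f}}
  W134={{c,d,f}}
components per intersection:
  W1: {{d},{c,d},{d,f},{c,d,f}}
  W2: {{a}} {{b},{b,f}} {{e}}
  W3: {{f},{b,f},{c,f},{d,f},{c,d,f}}
  W4: {{c},{c,d},{c,f},{c,d,f}} {{g}}
  W13: {{d,f},{c,d,f}}
  W14: {{c,d},{c,d,f}}
  W23: {{b,f}}
  W34: {{c,f},{c,d,f}}
  W134: {{c,d,f}}
C dims 7,4,1; δ0: rk 3, SNF 1^3; δ1: rk 1, SNF 1^1
Ȟ^0 = (7 − 3) − 0 = 4, so Ȟ^0 ≅ Z^4
Ȟ^1 = (4 − 1) − 3 = 0, so Ȟ^1 ≅ 0
Ȟ^2 = (1 − 0) − 1 = 0, so Ȟ^2 ≅ 0

Ȟ^0 ≅ Z^4, Ȟ^1 ≅ 0 and Ȟ^2 ≅ 0


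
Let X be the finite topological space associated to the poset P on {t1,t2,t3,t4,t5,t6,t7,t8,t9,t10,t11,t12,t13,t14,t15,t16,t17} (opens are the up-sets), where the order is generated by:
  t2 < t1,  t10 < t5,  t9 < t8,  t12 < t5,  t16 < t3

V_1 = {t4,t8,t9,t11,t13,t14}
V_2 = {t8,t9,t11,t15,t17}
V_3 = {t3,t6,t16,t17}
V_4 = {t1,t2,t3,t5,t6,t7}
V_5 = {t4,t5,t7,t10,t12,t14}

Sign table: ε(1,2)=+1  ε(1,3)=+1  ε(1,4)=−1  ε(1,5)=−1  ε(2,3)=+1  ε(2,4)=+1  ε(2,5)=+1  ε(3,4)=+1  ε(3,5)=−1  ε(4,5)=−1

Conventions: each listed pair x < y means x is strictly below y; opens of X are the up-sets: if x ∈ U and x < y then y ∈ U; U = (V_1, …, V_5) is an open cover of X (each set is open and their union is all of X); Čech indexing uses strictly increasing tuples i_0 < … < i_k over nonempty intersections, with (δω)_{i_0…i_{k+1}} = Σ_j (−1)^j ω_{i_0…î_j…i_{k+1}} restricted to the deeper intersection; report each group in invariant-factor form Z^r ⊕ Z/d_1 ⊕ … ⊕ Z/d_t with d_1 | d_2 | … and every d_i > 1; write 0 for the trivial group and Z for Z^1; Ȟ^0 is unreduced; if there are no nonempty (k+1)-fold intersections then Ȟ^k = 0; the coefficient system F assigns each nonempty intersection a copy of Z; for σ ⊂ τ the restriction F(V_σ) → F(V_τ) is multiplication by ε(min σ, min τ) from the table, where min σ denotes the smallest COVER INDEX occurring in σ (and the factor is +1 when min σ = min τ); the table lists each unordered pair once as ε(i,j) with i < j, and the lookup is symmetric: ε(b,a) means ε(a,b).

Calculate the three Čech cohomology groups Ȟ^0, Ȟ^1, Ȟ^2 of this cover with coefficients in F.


nerve simplices:
  V12={t8,t9,t11} V15={t4,t14} V23={t17} V34={t3,t6} V45={t5,t7}
C dims 5,5; δ0: rk 4, SNF 1^4
degree 0: 5−4−0 = 1 → Ȟ^0 ≅ Z
degree 1: 5−0−4 = 1 → Ȟ^1 ≅ Z
degree 2: 0−0−0 = 0 → Ȟ^2 ≅ 0

Ȟ^0(U;F) ≅ Z,  Ȟ^1(U;F) ≅ Z,  Ȟ^2(U;F) ≅ 0


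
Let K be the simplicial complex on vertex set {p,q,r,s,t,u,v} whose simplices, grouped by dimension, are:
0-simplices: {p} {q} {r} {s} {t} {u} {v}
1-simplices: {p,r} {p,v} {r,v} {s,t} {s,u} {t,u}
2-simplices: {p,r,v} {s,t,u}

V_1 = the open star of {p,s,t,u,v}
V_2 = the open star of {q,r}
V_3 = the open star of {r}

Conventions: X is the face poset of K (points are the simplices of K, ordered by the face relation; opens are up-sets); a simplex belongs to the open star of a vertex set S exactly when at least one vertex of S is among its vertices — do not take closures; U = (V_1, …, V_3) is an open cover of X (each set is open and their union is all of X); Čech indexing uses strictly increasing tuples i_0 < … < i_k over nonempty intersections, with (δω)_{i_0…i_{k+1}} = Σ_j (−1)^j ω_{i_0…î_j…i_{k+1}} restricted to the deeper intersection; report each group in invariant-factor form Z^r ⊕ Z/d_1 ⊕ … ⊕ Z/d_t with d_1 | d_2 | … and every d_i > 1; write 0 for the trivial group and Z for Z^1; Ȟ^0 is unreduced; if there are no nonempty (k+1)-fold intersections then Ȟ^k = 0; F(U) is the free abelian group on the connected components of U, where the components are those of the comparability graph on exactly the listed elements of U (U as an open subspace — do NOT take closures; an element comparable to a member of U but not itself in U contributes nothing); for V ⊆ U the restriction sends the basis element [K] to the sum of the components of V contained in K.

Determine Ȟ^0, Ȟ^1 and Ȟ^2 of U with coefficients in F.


Ȟ^0 ≅ Z^3, Ȟ^1 ≅ 0 and Ȟ^2 ≅ 0

nerve of the cover:
  V1={{p},{s},{t},{u},{v},{p,r},{p,v},{r,v},{s,t},{s,u},{t,u},{p,r,v},{s,t,u}} V2={{q},{r},{p,r},{r,v},{p,r,v}} V3={{r},{p,r},{r,v},{p,r,v}}
  V12={{p,r},{r,v},{p,r,v}} V13={{p,r},{r,v},{p,r,v}} V23={{r},{p,r},{r,v},{p,r,v}}
  V123={{p,r},{r,v},{p,r,v}}
components per intersection:
  V1: {{p},{v},{p,r},{p,v},{r,v},{p,r,v}} {{s},{t},{u},{s,t},{s,u},{t,u},{s,t,u}}
  V2: {{q}} {{r},{p,r},{r,v},{p,r,v}}
  V3: {{r},{p,r},{r,v},{p,r,v}}
  V12: {{p,r},{r,v},{p,r,v}}
  V13: {{p,r},{r,v},{p,r,v}}
  V23: {{r},{p,r},{r,v},{p,r,v}}
  V123: {{p,r},{r,v},{p,r,v}}
C dims 5,3,1; δ0: rk 2, SNF 1^2; δ1: rk 1, SNF 1^1
Ȟ^0 = (5 − 2) − 0 = 3, so Ȟ^0 ≅ Z^3
Ȟ^1 = (3 − 1) − 2 = 0, so Ȟ^1 ≅ 0
Ȟ^2 = (1 − 0) − 1 = 0, so Ȟ^2 ≅ 0


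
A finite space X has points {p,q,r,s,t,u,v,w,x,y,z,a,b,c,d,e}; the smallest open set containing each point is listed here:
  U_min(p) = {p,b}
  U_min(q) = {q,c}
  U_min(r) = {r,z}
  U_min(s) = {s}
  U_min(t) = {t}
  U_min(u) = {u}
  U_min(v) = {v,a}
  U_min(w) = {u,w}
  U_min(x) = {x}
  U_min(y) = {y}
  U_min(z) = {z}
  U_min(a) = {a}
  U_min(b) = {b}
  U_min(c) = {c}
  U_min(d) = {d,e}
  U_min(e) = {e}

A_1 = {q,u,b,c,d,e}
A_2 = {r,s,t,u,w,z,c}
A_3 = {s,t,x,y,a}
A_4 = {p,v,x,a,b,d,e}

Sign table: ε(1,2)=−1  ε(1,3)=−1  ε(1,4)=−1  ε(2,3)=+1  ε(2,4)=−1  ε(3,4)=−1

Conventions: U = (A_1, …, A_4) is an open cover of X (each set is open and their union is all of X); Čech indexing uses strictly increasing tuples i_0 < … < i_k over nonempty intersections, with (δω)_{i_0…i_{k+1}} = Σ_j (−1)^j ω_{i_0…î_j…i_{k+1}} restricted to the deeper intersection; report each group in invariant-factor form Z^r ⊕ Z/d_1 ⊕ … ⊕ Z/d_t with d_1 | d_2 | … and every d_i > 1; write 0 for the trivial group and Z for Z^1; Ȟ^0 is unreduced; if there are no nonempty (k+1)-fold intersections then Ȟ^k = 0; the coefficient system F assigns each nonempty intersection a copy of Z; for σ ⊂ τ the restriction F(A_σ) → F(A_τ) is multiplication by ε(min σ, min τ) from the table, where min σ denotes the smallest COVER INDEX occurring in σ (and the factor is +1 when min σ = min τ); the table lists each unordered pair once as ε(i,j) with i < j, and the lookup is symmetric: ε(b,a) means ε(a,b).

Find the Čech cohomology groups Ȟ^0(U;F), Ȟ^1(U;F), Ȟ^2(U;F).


Ȟ^0 = 0; Ȟ^1 = Z/2; Ȟ^2 = 0

intersection data:
  A12={u,c} A14={b,d,e} A23={s,t} A34={x,a}
C dims 4,4; δ0: rk 4, SNF 1^3·2
Ȟ^0 = (4 − 4) − 0 = 0, so Ȟ^0 ≅ 0
Ȟ^1 = (4 − 0) − 4 = 0 plus torsion [2], so Ȟ^1 ≅ Z/2
Ȟ^2 = (0 − 0) − 0 = 0, so Ȟ^2 ≅ 0


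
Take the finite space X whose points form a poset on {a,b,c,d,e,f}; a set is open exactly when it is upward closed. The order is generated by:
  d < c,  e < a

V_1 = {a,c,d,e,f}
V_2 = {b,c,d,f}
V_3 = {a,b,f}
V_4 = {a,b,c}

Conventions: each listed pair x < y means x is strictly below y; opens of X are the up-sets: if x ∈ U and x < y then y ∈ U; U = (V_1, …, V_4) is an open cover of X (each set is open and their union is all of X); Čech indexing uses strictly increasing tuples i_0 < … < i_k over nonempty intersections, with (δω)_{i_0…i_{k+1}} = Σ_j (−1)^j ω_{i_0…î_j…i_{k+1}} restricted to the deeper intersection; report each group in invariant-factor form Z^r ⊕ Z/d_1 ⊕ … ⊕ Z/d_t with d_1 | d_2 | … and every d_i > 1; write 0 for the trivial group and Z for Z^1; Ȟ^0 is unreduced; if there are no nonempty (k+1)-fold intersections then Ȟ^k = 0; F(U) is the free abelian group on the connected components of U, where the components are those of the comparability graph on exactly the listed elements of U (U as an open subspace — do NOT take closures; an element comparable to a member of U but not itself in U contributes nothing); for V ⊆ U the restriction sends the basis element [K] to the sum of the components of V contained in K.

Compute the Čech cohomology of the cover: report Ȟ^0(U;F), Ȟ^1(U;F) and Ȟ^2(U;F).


cover nerve:
  V12={c,d,f} V13={a,f} V14={a,c} V23={b,f} V24={b,c} V34={a,b}
  V123={f} V124={c} V134={a} V234={b}
components per intersection:
  V1: {a,e} {c,d} {f}
  V2: {b} {c,d} {f}
  V3: {a} {b} {f}
  V4: {a} {b} {c}
  V12: {c,d} {f}
  V13: {a} {f}
  V14: {a} {c}
  V23: {b} {f}
  V24: {b} {c}
  V34: {a} {b}
  V123: {f}
  V124: {c}
  V134: {a}
  V234: {b}
C dims 12,12,4; δ0: rk 8, SNF 1^8; δ1: rk 4, SNF 1^4
Ȟ^0: (12−8)−0=4 ⇒ Z^4
Ȟ^1: (12−4)−8=0 ⇒ 0
Ȟ^2: (4−0)−4=0 ⇒ 0

Ȟ^0 = Z^4, Ȟ^1 = 0 and Ȟ^2 = 0


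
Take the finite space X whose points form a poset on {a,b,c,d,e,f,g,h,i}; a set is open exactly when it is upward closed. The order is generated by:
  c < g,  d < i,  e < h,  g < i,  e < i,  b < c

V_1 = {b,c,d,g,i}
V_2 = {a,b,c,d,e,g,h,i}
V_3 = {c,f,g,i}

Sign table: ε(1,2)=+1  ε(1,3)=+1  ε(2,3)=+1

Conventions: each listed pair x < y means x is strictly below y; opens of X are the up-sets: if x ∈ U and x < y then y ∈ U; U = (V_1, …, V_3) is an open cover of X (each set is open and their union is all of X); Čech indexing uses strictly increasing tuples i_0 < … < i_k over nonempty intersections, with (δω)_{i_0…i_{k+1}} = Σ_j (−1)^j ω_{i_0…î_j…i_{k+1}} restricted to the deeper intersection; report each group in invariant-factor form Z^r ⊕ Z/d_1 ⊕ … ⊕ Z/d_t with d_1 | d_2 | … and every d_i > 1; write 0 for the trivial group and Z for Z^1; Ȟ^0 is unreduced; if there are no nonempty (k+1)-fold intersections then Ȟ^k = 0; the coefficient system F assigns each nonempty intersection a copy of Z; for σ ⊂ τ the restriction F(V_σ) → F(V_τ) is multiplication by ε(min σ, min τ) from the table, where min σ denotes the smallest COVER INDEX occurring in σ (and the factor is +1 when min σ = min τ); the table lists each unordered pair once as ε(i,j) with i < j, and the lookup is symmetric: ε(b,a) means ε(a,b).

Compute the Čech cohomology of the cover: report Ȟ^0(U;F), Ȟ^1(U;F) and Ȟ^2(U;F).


cover nerve:
  V12={b,c,d,g,i} V13={c,g,i} V23={c,g,i}
  V123={c,g,i}
C dims 3,3,1; δ0: rk 2, SNF 1^2; δ1: rk 1, SNF 1^1
Ȟ^0: (3−2)−0=1 ⇒ Z
Ȟ^1: (3−1)−2=0 ⇒ 0
Ȟ^2: (1−0)−1=0 ⇒ 0

Ȟ^0 ≅ Z; Ȟ^1 ≅ 0; Ȟ^2 ≅ 0


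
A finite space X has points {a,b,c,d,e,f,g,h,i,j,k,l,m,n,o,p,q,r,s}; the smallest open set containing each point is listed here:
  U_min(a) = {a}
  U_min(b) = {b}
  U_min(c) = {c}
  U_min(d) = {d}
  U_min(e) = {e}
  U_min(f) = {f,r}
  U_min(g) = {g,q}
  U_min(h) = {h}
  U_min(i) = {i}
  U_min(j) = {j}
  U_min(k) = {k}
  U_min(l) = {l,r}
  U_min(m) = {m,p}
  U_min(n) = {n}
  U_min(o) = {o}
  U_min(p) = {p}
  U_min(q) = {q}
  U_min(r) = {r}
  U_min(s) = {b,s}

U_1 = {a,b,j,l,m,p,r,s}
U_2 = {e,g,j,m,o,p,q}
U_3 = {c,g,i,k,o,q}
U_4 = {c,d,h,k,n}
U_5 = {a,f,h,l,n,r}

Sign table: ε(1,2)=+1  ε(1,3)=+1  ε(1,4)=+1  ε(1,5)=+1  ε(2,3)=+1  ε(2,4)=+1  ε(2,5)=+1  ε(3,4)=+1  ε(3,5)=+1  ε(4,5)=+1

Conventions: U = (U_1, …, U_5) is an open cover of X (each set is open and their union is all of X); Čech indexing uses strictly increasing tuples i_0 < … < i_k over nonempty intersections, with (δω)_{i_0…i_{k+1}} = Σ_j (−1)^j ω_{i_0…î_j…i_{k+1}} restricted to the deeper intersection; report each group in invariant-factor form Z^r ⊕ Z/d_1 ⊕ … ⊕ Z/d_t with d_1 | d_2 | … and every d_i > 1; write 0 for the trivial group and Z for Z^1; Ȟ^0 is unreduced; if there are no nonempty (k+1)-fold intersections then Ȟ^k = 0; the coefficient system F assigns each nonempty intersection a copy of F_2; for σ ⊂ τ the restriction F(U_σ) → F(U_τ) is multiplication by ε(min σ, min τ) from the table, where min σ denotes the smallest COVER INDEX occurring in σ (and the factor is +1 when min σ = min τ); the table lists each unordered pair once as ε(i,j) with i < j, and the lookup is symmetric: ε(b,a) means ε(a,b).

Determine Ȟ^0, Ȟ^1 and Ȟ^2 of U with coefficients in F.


nerve of the cover:
  U12={j,m,p} U15={a,l,r} U23={g,o,q} U34={c,k} U45={h,n}
C dims 5,5; δ0: rk_F2 4
Ȟ^0 = (5 − 4) − 0 = 1, so Ȟ^0 ≅ Z/2
Ȟ^1 = (5 − 0) − 4 = 1, so Ȟ^1 ≅ Z/2
Ȟ^2 = (0 − 0) − 0 = 0, so Ȟ^2 ≅ 0

Ȟ^0(U;F) ≅ Z/2; Ȟ^1(U;F) ≅ Z/2; Ȟ^2(U;F) ≅ 0


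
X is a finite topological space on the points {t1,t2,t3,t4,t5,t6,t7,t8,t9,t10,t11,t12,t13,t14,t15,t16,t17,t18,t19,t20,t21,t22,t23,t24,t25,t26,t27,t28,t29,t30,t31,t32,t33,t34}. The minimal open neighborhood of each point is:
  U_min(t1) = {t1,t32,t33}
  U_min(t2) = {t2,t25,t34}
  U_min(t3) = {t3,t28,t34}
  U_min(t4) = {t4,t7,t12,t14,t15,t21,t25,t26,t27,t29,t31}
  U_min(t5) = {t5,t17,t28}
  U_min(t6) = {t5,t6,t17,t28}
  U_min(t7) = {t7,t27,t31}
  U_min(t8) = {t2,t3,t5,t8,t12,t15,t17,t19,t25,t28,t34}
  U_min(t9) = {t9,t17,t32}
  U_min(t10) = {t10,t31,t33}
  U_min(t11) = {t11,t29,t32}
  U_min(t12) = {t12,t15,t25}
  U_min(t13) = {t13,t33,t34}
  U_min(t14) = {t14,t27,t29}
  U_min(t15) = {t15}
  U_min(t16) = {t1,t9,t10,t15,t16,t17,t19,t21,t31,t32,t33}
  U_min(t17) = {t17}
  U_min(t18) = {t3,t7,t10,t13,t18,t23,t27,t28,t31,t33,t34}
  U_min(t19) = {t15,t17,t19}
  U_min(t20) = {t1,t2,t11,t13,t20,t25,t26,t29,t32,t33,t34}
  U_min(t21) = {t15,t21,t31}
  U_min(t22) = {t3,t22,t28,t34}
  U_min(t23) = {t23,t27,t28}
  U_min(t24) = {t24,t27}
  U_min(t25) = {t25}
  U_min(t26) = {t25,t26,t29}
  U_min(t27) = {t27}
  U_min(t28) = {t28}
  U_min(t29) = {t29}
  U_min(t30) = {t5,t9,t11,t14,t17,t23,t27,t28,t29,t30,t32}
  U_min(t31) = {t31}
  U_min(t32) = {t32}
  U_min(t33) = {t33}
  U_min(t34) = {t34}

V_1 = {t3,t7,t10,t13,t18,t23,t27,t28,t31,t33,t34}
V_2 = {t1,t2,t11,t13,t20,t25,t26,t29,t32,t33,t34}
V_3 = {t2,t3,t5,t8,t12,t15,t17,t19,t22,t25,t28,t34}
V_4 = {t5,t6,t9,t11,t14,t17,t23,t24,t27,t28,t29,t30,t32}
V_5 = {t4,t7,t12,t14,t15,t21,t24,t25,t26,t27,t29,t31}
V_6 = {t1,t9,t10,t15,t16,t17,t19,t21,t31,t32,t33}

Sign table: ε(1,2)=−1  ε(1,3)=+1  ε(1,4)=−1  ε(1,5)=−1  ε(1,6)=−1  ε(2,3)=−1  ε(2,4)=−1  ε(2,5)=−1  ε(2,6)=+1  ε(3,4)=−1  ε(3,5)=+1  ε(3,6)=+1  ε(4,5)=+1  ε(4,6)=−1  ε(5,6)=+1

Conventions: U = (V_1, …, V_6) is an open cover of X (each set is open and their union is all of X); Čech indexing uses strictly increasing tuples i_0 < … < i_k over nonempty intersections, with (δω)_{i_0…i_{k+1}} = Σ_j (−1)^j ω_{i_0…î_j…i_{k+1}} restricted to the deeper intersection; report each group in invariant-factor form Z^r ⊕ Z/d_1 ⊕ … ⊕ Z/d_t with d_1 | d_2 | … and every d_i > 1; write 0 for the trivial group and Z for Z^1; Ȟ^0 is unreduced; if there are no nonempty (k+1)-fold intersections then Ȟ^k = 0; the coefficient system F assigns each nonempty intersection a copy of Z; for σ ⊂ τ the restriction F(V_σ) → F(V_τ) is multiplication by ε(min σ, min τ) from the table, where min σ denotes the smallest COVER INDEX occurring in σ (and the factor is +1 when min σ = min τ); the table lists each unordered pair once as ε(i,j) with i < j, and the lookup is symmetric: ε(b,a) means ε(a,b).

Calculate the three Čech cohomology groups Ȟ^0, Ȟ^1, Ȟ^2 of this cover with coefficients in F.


nerve simplices:
  V12={t13,t33,t34} V13={t3,t28,t34} V14={t23,t27,t28} V15={t7,t27,t31} V16={t10,t31,t33} V23={t2,t25,t34} V24={t11,t29,t32} V25={t25,t26,t29} V26={t1,t32,t33} V34={t5,t17,t28} V35={t12,t15,t25} V36={t15,t17,t19} V45={t14,t24,t27,t29} V46={t9,t17,t32} V56={t15,t21,t31}
  V123={t34} V126={t33} V134={t28} V145={t27} V156={t31} V235={t25} V245={t29} V246={t32} V346={t17} V356={t15}
C dims 6,15,10; δ0: rk 6, SNF 1^5·2; δ1: rk 9, SNF 1^9
degree 0: 6−6−0 = 0 → Ȟ^0 ≅ 0
degree 1: 15−9−6 = 0 plus torsion [2] → Ȟ^1 ≅ Z/2
degree 2: 10−0−9 = 1 → Ȟ^2 ≅ Z

Ȟ^0 = 0, Ȟ^1 = Z/2 and Ȟ^2 = Z


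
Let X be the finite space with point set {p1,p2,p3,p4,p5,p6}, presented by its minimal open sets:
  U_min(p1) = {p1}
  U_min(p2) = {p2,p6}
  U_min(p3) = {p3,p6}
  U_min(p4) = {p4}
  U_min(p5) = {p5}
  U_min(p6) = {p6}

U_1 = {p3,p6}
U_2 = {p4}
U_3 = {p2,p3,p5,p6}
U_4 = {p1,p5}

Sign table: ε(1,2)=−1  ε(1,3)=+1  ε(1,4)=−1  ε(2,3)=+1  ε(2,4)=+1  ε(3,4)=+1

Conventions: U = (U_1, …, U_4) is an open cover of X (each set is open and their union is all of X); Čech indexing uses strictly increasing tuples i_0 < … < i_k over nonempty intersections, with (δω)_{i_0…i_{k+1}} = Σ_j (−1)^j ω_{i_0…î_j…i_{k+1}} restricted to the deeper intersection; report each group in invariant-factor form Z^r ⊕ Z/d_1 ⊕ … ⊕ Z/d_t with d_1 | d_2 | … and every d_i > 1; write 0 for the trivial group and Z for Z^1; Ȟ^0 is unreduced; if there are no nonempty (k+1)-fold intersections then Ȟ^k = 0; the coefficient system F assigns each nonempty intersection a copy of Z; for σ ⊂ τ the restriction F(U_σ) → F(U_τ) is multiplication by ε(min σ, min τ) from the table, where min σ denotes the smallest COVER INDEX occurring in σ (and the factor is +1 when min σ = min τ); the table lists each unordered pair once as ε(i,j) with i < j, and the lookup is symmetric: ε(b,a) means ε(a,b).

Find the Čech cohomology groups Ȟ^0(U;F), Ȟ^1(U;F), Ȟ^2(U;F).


nerve of the cover:
  U13={p3,p6} U34={p5}
C dims 4,2; δ0: rk 2, SNF 1^2
Ȟ^0 = (4 − 2) − 0 = 2, so Ȟ^0 ≅ Z^2
Ȟ^1 = (2 − 0) − 2 = 0, so Ȟ^1 ≅ 0
Ȟ^2 = (0 − 0) − 0 = 0, so Ȟ^2 ≅ 0

Ȟ^0 ≅ Z^2, Ȟ^1 ≅ 0, Ȟ^2 ≅ 0


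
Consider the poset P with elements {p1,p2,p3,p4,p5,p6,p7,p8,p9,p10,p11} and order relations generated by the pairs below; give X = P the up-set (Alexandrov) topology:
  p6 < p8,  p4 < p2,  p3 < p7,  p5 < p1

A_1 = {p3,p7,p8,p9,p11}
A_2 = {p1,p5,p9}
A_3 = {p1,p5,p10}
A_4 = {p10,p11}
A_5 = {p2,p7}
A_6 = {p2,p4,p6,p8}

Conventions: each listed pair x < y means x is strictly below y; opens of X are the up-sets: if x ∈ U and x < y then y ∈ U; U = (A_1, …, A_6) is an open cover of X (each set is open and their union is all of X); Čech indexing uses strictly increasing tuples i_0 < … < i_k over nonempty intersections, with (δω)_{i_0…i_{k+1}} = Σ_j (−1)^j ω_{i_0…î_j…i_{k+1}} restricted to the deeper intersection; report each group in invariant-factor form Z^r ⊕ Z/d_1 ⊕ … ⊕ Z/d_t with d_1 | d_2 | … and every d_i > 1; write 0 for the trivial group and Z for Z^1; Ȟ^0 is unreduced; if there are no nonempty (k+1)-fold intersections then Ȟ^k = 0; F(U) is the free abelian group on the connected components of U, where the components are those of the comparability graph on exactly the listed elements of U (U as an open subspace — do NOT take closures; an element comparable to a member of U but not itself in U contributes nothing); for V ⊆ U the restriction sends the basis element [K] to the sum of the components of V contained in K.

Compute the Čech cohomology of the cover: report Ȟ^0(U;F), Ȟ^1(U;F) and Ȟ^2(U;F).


nonempty overlaps:
  A12={p9} A14={p11} A15={p7} A16={p8} A23={p1,p5} A34={p10} A56={p2}
components per intersection:
  A1: {p3,p7} {p8} {p9} {p11}
  A2: {p1,p5} {p9}
  A3: {p1,p5} {p10}
  A4: {p10} {p11}
  A5: {p2} {p7}
  A6: {p2,p4} {p6,p8}
  A12: {p9}
  A14: {p11}
  A15: {p7}
  A16: {p8}
  A23: {p1,p5}
  A34: {p10}
  A56: {p2}
C dims 14,7; δ0: rk 7, SNF 1^7
degree 0: 14−7−0 = 7 → Ȟ^0 ≅ Z^7
degree 1: 7−0−7 = 0 → Ȟ^1 ≅ 0
degree 2: 0−0−0 = 0 → Ȟ^2 ≅ 0

Ȟ^0 ≅ Z^7,  Ȟ^1 ≅ 0,  Ȟ^2 ≅ 0


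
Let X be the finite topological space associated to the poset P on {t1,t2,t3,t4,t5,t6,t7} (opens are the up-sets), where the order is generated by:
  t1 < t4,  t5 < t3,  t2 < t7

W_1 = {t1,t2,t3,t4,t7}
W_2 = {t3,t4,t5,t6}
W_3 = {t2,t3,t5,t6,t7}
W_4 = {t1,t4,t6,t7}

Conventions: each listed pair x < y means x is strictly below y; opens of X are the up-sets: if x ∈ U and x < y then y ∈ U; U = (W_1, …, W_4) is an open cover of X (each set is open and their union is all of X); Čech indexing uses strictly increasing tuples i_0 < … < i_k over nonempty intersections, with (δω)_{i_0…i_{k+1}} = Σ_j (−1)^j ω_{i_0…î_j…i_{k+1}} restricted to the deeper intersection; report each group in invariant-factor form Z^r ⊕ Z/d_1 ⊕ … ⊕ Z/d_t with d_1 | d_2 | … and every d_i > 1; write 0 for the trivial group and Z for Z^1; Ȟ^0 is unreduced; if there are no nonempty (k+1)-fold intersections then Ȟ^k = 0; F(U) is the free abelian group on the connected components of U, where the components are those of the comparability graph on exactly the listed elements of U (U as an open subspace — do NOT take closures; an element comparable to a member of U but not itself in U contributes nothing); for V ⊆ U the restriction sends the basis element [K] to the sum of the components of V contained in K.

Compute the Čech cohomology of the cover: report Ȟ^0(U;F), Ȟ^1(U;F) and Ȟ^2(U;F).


Ȟ^0 ≅ Z^4, Ȟ^1 ≅ 0, Ȟ^2 ≅ 0

nonempty overlaps:
  W12={t3,t4} W13={t2,t3,t7} W14={t1,t4,t7} W23={t3,t5,t6} W24={t4,t6} W34={t6,t7}
  W123={t3} W124={t4} W134={t7} W234={t6}
components per intersection:
  W1: {t1,t4} {t2,t7} {t3}
  W2: {t3,t5} {t4} {t6}
  W3: {t2,t7} {t3,t5} {t6}
  W4: {t1,t4} {t6} {t7}
  W12: {t3} {t4}
  W13: {t2,t7} {t3}
  W14: {t1,t4} {t7}
  W23: {t3,t5} {t6}
  W24: {t4} {t6}
  W34: {t6} {t7}
  W123: {t3}
  W124: {t4}
  W134: {t7}
  W234: {t6}
C dims 12,12,4; δ0: rk 8, SNF 1^8; δ1: rk 4, SNF 1^4
degree 0: 12−8−0 = 4 → Ȟ^0 ≅ Z^4
degree 1: 12−4−8 = 0 → Ȟ^1 ≅ 0
degree 2: 4−0−4 = 0 → Ȟ^2 ≅ 0


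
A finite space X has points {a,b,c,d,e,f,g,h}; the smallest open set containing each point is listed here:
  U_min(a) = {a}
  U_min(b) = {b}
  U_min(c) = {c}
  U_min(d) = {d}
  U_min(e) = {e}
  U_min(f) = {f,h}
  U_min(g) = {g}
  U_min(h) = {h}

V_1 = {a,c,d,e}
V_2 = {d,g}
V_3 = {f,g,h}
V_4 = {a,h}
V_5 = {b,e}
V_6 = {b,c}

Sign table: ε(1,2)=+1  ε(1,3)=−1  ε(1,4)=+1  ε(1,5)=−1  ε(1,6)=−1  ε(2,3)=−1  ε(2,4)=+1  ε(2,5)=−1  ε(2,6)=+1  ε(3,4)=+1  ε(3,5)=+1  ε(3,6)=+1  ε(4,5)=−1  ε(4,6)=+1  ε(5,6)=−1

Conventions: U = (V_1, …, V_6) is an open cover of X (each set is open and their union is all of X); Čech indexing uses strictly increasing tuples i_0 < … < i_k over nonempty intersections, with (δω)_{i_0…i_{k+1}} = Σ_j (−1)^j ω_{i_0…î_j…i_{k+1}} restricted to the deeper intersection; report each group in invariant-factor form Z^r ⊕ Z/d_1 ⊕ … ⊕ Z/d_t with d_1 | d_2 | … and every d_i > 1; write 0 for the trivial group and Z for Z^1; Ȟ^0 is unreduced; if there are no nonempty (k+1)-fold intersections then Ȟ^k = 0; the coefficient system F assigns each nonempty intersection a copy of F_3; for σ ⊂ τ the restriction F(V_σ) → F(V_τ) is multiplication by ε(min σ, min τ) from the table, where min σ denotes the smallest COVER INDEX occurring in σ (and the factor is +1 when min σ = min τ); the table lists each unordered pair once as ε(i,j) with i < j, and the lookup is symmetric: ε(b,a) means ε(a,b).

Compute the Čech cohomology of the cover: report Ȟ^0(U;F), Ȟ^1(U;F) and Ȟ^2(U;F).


nonempty intersections:
  V12={d} V14={a} V15={e} V16={c} V23={g} V34={h} V56={b}
C dims 6,7; δ0: rk_F3 6
Ȟ^0: (6−6)−0=0 ⇒ 0
Ȟ^1: (7−0)−6=1 ⇒ Z/3
Ȟ^2: (0−0)−0=0 ⇒ 0

Ȟ^0 ≅ 0, Ȟ^1 ≅ Z/3 and Ȟ^2 ≅ 0


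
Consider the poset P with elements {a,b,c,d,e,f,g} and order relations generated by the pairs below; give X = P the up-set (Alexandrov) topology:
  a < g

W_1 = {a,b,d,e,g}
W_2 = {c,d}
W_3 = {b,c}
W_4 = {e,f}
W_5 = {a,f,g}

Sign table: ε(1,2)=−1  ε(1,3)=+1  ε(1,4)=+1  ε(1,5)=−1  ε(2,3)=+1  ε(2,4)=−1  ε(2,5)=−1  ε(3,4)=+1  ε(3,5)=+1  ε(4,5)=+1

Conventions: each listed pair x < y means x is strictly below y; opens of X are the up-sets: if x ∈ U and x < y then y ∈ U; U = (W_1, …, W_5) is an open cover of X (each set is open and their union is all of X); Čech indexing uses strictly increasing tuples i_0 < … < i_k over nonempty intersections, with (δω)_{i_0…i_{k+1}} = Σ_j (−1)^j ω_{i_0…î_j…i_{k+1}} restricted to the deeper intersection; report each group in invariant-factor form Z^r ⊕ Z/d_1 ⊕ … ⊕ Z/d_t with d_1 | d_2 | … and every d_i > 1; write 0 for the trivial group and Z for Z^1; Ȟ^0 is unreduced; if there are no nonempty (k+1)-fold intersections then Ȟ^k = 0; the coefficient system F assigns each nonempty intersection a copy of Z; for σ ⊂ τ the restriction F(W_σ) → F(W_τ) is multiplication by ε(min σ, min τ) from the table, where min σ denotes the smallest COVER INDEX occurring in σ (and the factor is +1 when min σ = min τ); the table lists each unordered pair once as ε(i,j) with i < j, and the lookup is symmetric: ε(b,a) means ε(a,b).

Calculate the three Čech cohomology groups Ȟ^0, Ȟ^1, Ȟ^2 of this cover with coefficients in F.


Ȟ^0(U;F) ≅ 0,  Ȟ^1(U;F) ≅ Z ⊕ Z/2,  Ȟ^2(U;F) ≅ 0

nonempty intersections:
  W12={d} W13={b} W14={e} W15={a,g} W23={c} W45={f}
C dims 5,6; δ0: rk 5, SNF 1^4·2
Ȟ^0: (5−5)−0=0 ⇒ 0
Ȟ^1: (6−0)−5=1 plus torsion [2] ⇒ Z ⊕ Z/2
Ȟ^2: (0−0)−0=0 ⇒ 0
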